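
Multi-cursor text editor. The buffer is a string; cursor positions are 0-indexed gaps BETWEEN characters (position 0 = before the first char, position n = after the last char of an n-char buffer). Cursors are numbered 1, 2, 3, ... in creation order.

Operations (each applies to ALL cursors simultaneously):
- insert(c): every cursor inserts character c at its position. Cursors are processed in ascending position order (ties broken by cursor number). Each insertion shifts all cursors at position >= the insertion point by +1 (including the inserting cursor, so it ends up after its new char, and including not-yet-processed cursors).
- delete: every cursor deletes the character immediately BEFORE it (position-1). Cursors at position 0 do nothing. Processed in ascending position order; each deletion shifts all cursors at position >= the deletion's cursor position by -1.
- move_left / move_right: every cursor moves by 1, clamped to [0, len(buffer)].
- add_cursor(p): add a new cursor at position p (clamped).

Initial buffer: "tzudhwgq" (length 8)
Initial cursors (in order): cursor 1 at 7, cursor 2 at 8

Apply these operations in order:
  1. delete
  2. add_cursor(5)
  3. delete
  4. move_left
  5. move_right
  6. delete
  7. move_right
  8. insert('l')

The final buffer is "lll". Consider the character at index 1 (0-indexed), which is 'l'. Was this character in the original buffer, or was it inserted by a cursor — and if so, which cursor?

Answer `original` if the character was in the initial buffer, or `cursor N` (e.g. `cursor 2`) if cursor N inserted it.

After op 1 (delete): buffer="tzudhw" (len 6), cursors c1@6 c2@6, authorship ......
After op 2 (add_cursor(5)): buffer="tzudhw" (len 6), cursors c3@5 c1@6 c2@6, authorship ......
After op 3 (delete): buffer="tzu" (len 3), cursors c1@3 c2@3 c3@3, authorship ...
After op 4 (move_left): buffer="tzu" (len 3), cursors c1@2 c2@2 c3@2, authorship ...
After op 5 (move_right): buffer="tzu" (len 3), cursors c1@3 c2@3 c3@3, authorship ...
After op 6 (delete): buffer="" (len 0), cursors c1@0 c2@0 c3@0, authorship 
After op 7 (move_right): buffer="" (len 0), cursors c1@0 c2@0 c3@0, authorship 
After op 8 (insert('l')): buffer="lll" (len 3), cursors c1@3 c2@3 c3@3, authorship 123
Authorship (.=original, N=cursor N): 1 2 3
Index 1: author = 2

Answer: cursor 2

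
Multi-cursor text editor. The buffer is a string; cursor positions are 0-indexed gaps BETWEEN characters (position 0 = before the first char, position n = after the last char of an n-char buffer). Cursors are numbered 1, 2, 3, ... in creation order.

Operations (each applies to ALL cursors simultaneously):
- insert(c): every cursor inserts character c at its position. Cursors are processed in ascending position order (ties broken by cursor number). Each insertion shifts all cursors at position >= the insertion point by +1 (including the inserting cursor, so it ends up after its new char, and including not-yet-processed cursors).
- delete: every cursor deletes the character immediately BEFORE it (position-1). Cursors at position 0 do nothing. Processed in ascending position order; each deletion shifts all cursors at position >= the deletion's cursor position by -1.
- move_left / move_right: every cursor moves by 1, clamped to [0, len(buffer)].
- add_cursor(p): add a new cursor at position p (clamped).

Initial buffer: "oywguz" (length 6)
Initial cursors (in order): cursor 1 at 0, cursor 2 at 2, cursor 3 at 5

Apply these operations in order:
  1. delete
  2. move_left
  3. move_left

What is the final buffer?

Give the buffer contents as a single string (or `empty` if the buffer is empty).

After op 1 (delete): buffer="owgz" (len 4), cursors c1@0 c2@1 c3@3, authorship ....
After op 2 (move_left): buffer="owgz" (len 4), cursors c1@0 c2@0 c3@2, authorship ....
After op 3 (move_left): buffer="owgz" (len 4), cursors c1@0 c2@0 c3@1, authorship ....

Answer: owgz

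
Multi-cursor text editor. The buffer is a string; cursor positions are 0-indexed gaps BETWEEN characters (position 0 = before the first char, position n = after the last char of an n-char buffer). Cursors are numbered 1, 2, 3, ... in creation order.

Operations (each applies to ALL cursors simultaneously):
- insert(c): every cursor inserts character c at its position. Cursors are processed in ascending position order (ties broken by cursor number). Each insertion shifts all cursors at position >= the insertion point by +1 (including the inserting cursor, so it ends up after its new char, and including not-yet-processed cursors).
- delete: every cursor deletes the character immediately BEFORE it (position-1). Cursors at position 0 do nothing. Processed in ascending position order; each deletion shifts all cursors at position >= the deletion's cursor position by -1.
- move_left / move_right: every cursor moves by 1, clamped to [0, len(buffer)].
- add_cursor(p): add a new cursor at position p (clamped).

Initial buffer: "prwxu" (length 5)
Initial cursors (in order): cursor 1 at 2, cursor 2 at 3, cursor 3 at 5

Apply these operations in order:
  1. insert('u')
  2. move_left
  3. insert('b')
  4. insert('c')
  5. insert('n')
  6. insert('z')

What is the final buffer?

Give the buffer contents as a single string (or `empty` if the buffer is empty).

Answer: prbcnzuwbcnzuxubcnzu

Derivation:
After op 1 (insert('u')): buffer="pruwuxuu" (len 8), cursors c1@3 c2@5 c3@8, authorship ..1.2..3
After op 2 (move_left): buffer="pruwuxuu" (len 8), cursors c1@2 c2@4 c3@7, authorship ..1.2..3
After op 3 (insert('b')): buffer="prbuwbuxubu" (len 11), cursors c1@3 c2@6 c3@10, authorship ..11.22..33
After op 4 (insert('c')): buffer="prbcuwbcuxubcu" (len 14), cursors c1@4 c2@8 c3@13, authorship ..111.222..333
After op 5 (insert('n')): buffer="prbcnuwbcnuxubcnu" (len 17), cursors c1@5 c2@10 c3@16, authorship ..1111.2222..3333
After op 6 (insert('z')): buffer="prbcnzuwbcnzuxubcnzu" (len 20), cursors c1@6 c2@12 c3@19, authorship ..11111.22222..33333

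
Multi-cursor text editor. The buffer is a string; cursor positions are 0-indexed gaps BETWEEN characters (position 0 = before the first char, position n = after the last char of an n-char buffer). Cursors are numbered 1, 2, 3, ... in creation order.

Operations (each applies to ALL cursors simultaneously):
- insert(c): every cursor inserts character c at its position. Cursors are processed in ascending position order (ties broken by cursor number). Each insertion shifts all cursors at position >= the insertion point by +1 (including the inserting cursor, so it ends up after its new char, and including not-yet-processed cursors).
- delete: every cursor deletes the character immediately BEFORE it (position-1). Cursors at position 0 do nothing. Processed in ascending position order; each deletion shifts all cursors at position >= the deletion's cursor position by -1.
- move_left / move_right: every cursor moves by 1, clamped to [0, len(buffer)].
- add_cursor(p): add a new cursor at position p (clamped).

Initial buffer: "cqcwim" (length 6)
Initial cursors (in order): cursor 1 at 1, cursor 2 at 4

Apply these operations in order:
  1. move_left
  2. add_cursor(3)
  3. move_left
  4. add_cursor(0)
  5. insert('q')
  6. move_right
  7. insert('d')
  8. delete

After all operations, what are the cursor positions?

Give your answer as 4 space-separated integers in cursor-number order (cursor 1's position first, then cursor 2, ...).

Answer: 3 7 7 3

Derivation:
After op 1 (move_left): buffer="cqcwim" (len 6), cursors c1@0 c2@3, authorship ......
After op 2 (add_cursor(3)): buffer="cqcwim" (len 6), cursors c1@0 c2@3 c3@3, authorship ......
After op 3 (move_left): buffer="cqcwim" (len 6), cursors c1@0 c2@2 c3@2, authorship ......
After op 4 (add_cursor(0)): buffer="cqcwim" (len 6), cursors c1@0 c4@0 c2@2 c3@2, authorship ......
After op 5 (insert('q')): buffer="qqcqqqcwim" (len 10), cursors c1@2 c4@2 c2@6 c3@6, authorship 14..23....
After op 6 (move_right): buffer="qqcqqqcwim" (len 10), cursors c1@3 c4@3 c2@7 c3@7, authorship 14..23....
After op 7 (insert('d')): buffer="qqcddqqqcddwim" (len 14), cursors c1@5 c4@5 c2@11 c3@11, authorship 14.14.23.23...
After op 8 (delete): buffer="qqcqqqcwim" (len 10), cursors c1@3 c4@3 c2@7 c3@7, authorship 14..23....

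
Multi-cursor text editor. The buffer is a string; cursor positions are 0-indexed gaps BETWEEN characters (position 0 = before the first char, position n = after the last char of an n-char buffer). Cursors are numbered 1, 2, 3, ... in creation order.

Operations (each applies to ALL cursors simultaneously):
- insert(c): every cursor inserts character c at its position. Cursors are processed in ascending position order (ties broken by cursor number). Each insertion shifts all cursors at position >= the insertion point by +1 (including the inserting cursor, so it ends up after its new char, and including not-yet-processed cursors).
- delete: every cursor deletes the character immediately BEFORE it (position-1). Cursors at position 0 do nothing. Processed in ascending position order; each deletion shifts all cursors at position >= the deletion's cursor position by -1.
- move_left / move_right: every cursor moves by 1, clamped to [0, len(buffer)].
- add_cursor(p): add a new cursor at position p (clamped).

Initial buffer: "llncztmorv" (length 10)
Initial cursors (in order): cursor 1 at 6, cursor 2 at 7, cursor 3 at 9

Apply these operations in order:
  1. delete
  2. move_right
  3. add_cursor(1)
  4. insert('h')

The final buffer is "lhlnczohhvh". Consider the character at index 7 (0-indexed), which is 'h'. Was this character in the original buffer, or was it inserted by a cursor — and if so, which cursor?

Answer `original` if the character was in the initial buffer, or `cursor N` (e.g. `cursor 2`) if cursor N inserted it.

After op 1 (delete): buffer="llnczov" (len 7), cursors c1@5 c2@5 c3@6, authorship .......
After op 2 (move_right): buffer="llnczov" (len 7), cursors c1@6 c2@6 c3@7, authorship .......
After op 3 (add_cursor(1)): buffer="llnczov" (len 7), cursors c4@1 c1@6 c2@6 c3@7, authorship .......
After op 4 (insert('h')): buffer="lhlnczohhvh" (len 11), cursors c4@2 c1@9 c2@9 c3@11, authorship .4.....12.3
Authorship (.=original, N=cursor N): . 4 . . . . . 1 2 . 3
Index 7: author = 1

Answer: cursor 1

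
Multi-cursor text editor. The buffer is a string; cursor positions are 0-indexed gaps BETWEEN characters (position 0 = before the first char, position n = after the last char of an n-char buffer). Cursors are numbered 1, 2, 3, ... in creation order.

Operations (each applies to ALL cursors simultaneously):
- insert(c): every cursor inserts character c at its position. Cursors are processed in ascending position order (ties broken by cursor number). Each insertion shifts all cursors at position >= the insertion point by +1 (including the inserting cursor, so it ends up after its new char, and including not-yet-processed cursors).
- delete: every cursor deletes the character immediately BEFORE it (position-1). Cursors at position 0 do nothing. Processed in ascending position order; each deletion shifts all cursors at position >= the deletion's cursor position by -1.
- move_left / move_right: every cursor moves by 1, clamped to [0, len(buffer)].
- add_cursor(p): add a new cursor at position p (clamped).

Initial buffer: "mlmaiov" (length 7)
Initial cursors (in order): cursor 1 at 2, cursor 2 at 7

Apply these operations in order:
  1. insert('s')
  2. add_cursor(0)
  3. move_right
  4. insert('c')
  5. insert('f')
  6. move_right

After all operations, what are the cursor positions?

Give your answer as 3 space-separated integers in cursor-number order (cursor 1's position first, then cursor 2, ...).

After op 1 (insert('s')): buffer="mlsmaiovs" (len 9), cursors c1@3 c2@9, authorship ..1.....2
After op 2 (add_cursor(0)): buffer="mlsmaiovs" (len 9), cursors c3@0 c1@3 c2@9, authorship ..1.....2
After op 3 (move_right): buffer="mlsmaiovs" (len 9), cursors c3@1 c1@4 c2@9, authorship ..1.....2
After op 4 (insert('c')): buffer="mclsmcaiovsc" (len 12), cursors c3@2 c1@6 c2@12, authorship .3.1.1....22
After op 5 (insert('f')): buffer="mcflsmcfaiovscf" (len 15), cursors c3@3 c1@8 c2@15, authorship .33.1.11....222
After op 6 (move_right): buffer="mcflsmcfaiovscf" (len 15), cursors c3@4 c1@9 c2@15, authorship .33.1.11....222

Answer: 9 15 4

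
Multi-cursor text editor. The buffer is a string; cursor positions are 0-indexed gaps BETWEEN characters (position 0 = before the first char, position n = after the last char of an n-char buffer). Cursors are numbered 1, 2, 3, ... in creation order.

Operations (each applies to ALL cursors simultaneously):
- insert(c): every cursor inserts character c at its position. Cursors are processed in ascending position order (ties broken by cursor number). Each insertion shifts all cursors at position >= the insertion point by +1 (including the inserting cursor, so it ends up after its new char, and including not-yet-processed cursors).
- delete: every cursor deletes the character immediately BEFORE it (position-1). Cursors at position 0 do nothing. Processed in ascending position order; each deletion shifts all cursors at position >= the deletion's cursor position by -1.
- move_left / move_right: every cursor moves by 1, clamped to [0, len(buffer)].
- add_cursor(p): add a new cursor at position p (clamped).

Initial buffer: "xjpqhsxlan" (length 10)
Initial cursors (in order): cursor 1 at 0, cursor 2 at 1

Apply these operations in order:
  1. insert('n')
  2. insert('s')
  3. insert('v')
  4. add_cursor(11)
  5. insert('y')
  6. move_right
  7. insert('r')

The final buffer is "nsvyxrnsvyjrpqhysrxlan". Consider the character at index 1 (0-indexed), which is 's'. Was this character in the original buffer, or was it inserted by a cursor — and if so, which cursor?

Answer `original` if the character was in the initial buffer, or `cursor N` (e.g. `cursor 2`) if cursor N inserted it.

Answer: cursor 1

Derivation:
After op 1 (insert('n')): buffer="nxnjpqhsxlan" (len 12), cursors c1@1 c2@3, authorship 1.2.........
After op 2 (insert('s')): buffer="nsxnsjpqhsxlan" (len 14), cursors c1@2 c2@5, authorship 11.22.........
After op 3 (insert('v')): buffer="nsvxnsvjpqhsxlan" (len 16), cursors c1@3 c2@7, authorship 111.222.........
After op 4 (add_cursor(11)): buffer="nsvxnsvjpqhsxlan" (len 16), cursors c1@3 c2@7 c3@11, authorship 111.222.........
After op 5 (insert('y')): buffer="nsvyxnsvyjpqhysxlan" (len 19), cursors c1@4 c2@9 c3@14, authorship 1111.2222....3.....
After op 6 (move_right): buffer="nsvyxnsvyjpqhysxlan" (len 19), cursors c1@5 c2@10 c3@15, authorship 1111.2222....3.....
After op 7 (insert('r')): buffer="nsvyxrnsvyjrpqhysrxlan" (len 22), cursors c1@6 c2@12 c3@18, authorship 1111.12222.2...3.3....
Authorship (.=original, N=cursor N): 1 1 1 1 . 1 2 2 2 2 . 2 . . . 3 . 3 . . . .
Index 1: author = 1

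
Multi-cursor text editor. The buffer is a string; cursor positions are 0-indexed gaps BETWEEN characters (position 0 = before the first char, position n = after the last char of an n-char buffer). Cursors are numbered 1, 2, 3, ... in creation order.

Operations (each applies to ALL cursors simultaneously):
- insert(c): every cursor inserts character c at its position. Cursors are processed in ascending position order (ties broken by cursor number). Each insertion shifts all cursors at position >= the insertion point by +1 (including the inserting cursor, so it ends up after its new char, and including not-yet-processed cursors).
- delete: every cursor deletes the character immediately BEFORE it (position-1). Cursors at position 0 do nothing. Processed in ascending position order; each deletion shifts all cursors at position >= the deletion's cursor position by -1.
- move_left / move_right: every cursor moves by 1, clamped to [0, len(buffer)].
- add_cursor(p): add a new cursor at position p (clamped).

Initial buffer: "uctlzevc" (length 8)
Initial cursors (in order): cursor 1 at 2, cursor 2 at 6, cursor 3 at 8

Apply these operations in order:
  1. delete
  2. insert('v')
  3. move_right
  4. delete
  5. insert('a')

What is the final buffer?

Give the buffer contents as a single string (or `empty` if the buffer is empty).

After op 1 (delete): buffer="utlzv" (len 5), cursors c1@1 c2@4 c3@5, authorship .....
After op 2 (insert('v')): buffer="uvtlzvvv" (len 8), cursors c1@2 c2@6 c3@8, authorship .1...2.3
After op 3 (move_right): buffer="uvtlzvvv" (len 8), cursors c1@3 c2@7 c3@8, authorship .1...2.3
After op 4 (delete): buffer="uvlzv" (len 5), cursors c1@2 c2@5 c3@5, authorship .1..2
After op 5 (insert('a')): buffer="uvalzvaa" (len 8), cursors c1@3 c2@8 c3@8, authorship .11..223

Answer: uvalzvaa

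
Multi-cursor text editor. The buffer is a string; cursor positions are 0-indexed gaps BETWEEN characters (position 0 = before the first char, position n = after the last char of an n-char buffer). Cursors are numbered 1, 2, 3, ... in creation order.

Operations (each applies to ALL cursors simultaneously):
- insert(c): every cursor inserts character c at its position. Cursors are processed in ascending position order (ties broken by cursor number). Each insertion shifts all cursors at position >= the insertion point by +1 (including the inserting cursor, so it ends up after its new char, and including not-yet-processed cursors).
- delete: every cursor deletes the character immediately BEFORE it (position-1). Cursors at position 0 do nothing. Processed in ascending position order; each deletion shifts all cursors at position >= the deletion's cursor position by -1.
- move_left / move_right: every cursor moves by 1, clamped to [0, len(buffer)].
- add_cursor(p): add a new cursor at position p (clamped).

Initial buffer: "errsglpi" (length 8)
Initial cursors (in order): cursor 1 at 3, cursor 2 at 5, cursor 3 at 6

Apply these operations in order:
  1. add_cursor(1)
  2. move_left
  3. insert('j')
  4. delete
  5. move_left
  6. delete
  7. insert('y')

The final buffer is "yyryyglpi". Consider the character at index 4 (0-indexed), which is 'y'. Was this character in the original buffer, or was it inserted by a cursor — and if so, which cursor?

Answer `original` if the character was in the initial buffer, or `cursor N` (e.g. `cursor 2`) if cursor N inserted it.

After op 1 (add_cursor(1)): buffer="errsglpi" (len 8), cursors c4@1 c1@3 c2@5 c3@6, authorship ........
After op 2 (move_left): buffer="errsglpi" (len 8), cursors c4@0 c1@2 c2@4 c3@5, authorship ........
After op 3 (insert('j')): buffer="jerjrsjgjlpi" (len 12), cursors c4@1 c1@4 c2@7 c3@9, authorship 4..1..2.3...
After op 4 (delete): buffer="errsglpi" (len 8), cursors c4@0 c1@2 c2@4 c3@5, authorship ........
After op 5 (move_left): buffer="errsglpi" (len 8), cursors c4@0 c1@1 c2@3 c3@4, authorship ........
After op 6 (delete): buffer="rglpi" (len 5), cursors c1@0 c4@0 c2@1 c3@1, authorship .....
After op 7 (insert('y')): buffer="yyryyglpi" (len 9), cursors c1@2 c4@2 c2@5 c3@5, authorship 14.23....
Authorship (.=original, N=cursor N): 1 4 . 2 3 . . . .
Index 4: author = 3

Answer: cursor 3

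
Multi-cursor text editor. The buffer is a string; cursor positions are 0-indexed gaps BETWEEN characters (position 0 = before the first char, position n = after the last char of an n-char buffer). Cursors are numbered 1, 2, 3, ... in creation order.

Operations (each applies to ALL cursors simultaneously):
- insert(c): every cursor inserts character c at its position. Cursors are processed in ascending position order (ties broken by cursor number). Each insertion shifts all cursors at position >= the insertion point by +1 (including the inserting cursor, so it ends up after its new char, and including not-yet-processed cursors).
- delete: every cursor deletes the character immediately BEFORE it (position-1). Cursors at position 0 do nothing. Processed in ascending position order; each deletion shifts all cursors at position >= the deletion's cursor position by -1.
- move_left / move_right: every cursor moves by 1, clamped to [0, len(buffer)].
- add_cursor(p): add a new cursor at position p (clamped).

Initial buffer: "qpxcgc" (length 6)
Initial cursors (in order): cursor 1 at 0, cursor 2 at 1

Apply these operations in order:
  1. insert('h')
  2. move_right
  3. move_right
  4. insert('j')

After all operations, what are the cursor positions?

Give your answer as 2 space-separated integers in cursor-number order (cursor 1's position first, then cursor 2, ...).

After op 1 (insert('h')): buffer="hqhpxcgc" (len 8), cursors c1@1 c2@3, authorship 1.2.....
After op 2 (move_right): buffer="hqhpxcgc" (len 8), cursors c1@2 c2@4, authorship 1.2.....
After op 3 (move_right): buffer="hqhpxcgc" (len 8), cursors c1@3 c2@5, authorship 1.2.....
After op 4 (insert('j')): buffer="hqhjpxjcgc" (len 10), cursors c1@4 c2@7, authorship 1.21..2...

Answer: 4 7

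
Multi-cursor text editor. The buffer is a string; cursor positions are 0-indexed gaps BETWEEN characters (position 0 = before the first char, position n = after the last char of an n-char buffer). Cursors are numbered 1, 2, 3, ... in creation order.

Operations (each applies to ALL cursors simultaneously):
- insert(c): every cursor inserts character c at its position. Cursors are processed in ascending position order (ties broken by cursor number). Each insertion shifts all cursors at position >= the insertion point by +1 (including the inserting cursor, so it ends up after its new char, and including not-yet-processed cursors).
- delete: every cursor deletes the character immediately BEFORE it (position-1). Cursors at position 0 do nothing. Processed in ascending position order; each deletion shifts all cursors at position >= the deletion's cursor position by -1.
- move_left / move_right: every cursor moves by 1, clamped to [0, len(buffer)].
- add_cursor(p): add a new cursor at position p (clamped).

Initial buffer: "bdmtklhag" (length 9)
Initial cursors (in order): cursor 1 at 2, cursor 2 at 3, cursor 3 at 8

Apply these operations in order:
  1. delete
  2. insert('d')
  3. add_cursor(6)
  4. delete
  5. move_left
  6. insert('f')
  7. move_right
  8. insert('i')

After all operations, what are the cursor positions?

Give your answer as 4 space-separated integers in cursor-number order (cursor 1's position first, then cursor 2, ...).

After op 1 (delete): buffer="btklhg" (len 6), cursors c1@1 c2@1 c3@5, authorship ......
After op 2 (insert('d')): buffer="bddtklhdg" (len 9), cursors c1@3 c2@3 c3@8, authorship .12....3.
After op 3 (add_cursor(6)): buffer="bddtklhdg" (len 9), cursors c1@3 c2@3 c4@6 c3@8, authorship .12....3.
After op 4 (delete): buffer="btkhg" (len 5), cursors c1@1 c2@1 c4@3 c3@4, authorship .....
After op 5 (move_left): buffer="btkhg" (len 5), cursors c1@0 c2@0 c4@2 c3@3, authorship .....
After op 6 (insert('f')): buffer="ffbtfkfhg" (len 9), cursors c1@2 c2@2 c4@5 c3@7, authorship 12..4.3..
After op 7 (move_right): buffer="ffbtfkfhg" (len 9), cursors c1@3 c2@3 c4@6 c3@8, authorship 12..4.3..
After op 8 (insert('i')): buffer="ffbiitfkifhig" (len 13), cursors c1@5 c2@5 c4@9 c3@12, authorship 12.12.4.43.3.

Answer: 5 5 12 9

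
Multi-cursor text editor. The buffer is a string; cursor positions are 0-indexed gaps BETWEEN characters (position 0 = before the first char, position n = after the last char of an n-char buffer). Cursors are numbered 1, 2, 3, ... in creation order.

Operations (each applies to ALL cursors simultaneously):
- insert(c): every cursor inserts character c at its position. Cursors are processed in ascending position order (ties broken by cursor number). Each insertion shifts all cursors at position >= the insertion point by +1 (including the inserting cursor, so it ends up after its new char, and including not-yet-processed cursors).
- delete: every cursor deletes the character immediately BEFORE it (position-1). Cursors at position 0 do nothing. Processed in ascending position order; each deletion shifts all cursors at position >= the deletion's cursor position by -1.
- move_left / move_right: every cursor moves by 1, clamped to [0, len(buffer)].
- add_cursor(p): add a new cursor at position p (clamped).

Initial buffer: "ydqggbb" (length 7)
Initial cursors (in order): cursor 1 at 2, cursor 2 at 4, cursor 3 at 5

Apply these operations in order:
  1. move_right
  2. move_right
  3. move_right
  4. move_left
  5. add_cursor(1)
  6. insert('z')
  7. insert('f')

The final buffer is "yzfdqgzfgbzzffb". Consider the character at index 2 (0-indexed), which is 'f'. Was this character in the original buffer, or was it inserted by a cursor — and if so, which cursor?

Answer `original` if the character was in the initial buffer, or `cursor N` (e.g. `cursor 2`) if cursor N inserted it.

Answer: cursor 4

Derivation:
After op 1 (move_right): buffer="ydqggbb" (len 7), cursors c1@3 c2@5 c3@6, authorship .......
After op 2 (move_right): buffer="ydqggbb" (len 7), cursors c1@4 c2@6 c3@7, authorship .......
After op 3 (move_right): buffer="ydqggbb" (len 7), cursors c1@5 c2@7 c3@7, authorship .......
After op 4 (move_left): buffer="ydqggbb" (len 7), cursors c1@4 c2@6 c3@6, authorship .......
After op 5 (add_cursor(1)): buffer="ydqggbb" (len 7), cursors c4@1 c1@4 c2@6 c3@6, authorship .......
After op 6 (insert('z')): buffer="yzdqgzgbzzb" (len 11), cursors c4@2 c1@6 c2@10 c3@10, authorship .4...1..23.
After op 7 (insert('f')): buffer="yzfdqgzfgbzzffb" (len 15), cursors c4@3 c1@8 c2@14 c3@14, authorship .44...11..2323.
Authorship (.=original, N=cursor N): . 4 4 . . . 1 1 . . 2 3 2 3 .
Index 2: author = 4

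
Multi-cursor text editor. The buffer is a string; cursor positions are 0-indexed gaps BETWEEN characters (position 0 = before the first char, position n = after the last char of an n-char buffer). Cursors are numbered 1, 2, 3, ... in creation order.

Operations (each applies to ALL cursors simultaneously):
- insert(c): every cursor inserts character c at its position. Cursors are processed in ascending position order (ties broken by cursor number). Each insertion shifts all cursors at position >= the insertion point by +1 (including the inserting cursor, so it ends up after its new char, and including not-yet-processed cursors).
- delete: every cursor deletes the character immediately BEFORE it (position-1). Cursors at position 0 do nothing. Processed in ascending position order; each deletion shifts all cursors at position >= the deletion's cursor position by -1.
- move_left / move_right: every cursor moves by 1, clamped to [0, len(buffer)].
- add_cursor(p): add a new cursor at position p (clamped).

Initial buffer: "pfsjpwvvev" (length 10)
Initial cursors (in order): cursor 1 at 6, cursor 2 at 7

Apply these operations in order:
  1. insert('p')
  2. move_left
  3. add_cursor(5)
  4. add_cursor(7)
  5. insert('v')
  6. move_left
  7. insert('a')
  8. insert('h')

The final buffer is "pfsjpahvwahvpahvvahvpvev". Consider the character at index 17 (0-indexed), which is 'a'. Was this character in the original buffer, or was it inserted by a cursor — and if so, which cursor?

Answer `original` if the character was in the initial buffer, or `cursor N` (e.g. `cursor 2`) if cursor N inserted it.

After op 1 (insert('p')): buffer="pfsjpwpvpvev" (len 12), cursors c1@7 c2@9, authorship ......1.2...
After op 2 (move_left): buffer="pfsjpwpvpvev" (len 12), cursors c1@6 c2@8, authorship ......1.2...
After op 3 (add_cursor(5)): buffer="pfsjpwpvpvev" (len 12), cursors c3@5 c1@6 c2@8, authorship ......1.2...
After op 4 (add_cursor(7)): buffer="pfsjpwpvpvev" (len 12), cursors c3@5 c1@6 c4@7 c2@8, authorship ......1.2...
After op 5 (insert('v')): buffer="pfsjpvwvpvvvpvev" (len 16), cursors c3@6 c1@8 c4@10 c2@12, authorship .....3.114.22...
After op 6 (move_left): buffer="pfsjpvwvpvvvpvev" (len 16), cursors c3@5 c1@7 c4@9 c2@11, authorship .....3.114.22...
After op 7 (insert('a')): buffer="pfsjpavwavpavvavpvev" (len 20), cursors c3@6 c1@9 c4@12 c2@15, authorship .....33.11144.222...
After op 8 (insert('h')): buffer="pfsjpahvwahvpahvvahvpvev" (len 24), cursors c3@7 c1@11 c4@15 c2@19, authorship .....333.1111444.2222...
Authorship (.=original, N=cursor N): . . . . . 3 3 3 . 1 1 1 1 4 4 4 . 2 2 2 2 . . .
Index 17: author = 2

Answer: cursor 2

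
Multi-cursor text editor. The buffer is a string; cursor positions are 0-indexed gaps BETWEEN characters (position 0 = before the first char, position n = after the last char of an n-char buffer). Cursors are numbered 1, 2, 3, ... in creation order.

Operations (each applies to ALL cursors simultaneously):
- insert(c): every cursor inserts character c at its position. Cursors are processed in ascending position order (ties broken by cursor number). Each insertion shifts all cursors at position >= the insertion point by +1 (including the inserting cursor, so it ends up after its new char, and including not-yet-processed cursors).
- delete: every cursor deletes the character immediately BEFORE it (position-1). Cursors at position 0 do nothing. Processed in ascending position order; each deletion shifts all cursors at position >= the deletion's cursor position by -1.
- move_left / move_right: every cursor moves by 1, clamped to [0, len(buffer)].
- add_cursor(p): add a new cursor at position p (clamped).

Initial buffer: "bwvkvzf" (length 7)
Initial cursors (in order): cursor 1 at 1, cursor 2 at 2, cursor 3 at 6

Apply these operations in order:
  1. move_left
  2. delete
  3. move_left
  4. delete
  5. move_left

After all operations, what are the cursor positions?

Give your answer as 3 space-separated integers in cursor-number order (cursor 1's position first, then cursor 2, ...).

Answer: 0 0 0

Derivation:
After op 1 (move_left): buffer="bwvkvzf" (len 7), cursors c1@0 c2@1 c3@5, authorship .......
After op 2 (delete): buffer="wvkzf" (len 5), cursors c1@0 c2@0 c3@3, authorship .....
After op 3 (move_left): buffer="wvkzf" (len 5), cursors c1@0 c2@0 c3@2, authorship .....
After op 4 (delete): buffer="wkzf" (len 4), cursors c1@0 c2@0 c3@1, authorship ....
After op 5 (move_left): buffer="wkzf" (len 4), cursors c1@0 c2@0 c3@0, authorship ....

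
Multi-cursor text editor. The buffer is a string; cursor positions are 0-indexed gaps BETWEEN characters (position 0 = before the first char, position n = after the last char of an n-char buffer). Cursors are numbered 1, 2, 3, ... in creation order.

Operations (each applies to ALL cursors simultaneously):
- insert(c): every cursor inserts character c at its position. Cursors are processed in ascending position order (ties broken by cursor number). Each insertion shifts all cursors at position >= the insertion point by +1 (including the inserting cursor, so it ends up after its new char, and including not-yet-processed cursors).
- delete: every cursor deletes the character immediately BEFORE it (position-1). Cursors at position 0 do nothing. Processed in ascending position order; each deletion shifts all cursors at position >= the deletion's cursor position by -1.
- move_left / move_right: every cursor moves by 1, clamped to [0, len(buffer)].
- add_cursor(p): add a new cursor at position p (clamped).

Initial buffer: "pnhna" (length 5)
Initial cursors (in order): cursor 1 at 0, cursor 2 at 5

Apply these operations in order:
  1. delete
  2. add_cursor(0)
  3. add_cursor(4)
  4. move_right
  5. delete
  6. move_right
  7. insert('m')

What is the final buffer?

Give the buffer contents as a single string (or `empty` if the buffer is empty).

Answer: nmmmm

Derivation:
After op 1 (delete): buffer="pnhn" (len 4), cursors c1@0 c2@4, authorship ....
After op 2 (add_cursor(0)): buffer="pnhn" (len 4), cursors c1@0 c3@0 c2@4, authorship ....
After op 3 (add_cursor(4)): buffer="pnhn" (len 4), cursors c1@0 c3@0 c2@4 c4@4, authorship ....
After op 4 (move_right): buffer="pnhn" (len 4), cursors c1@1 c3@1 c2@4 c4@4, authorship ....
After op 5 (delete): buffer="n" (len 1), cursors c1@0 c3@0 c2@1 c4@1, authorship .
After op 6 (move_right): buffer="n" (len 1), cursors c1@1 c2@1 c3@1 c4@1, authorship .
After op 7 (insert('m')): buffer="nmmmm" (len 5), cursors c1@5 c2@5 c3@5 c4@5, authorship .1234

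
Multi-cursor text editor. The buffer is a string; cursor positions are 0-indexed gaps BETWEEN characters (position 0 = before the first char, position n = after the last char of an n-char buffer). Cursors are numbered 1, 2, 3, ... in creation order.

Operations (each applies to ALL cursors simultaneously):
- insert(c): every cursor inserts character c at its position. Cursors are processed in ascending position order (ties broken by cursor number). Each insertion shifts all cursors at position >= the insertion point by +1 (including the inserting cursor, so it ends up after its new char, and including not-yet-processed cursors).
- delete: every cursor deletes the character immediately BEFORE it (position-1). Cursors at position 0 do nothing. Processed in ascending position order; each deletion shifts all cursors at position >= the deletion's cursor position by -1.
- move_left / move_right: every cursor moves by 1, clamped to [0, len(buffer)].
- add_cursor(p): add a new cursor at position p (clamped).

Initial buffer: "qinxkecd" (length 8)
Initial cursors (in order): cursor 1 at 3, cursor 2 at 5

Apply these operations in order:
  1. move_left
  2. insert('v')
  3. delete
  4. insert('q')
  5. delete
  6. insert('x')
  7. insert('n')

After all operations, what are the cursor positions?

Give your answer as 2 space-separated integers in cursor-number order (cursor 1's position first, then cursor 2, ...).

After op 1 (move_left): buffer="qinxkecd" (len 8), cursors c1@2 c2@4, authorship ........
After op 2 (insert('v')): buffer="qivnxvkecd" (len 10), cursors c1@3 c2@6, authorship ..1..2....
After op 3 (delete): buffer="qinxkecd" (len 8), cursors c1@2 c2@4, authorship ........
After op 4 (insert('q')): buffer="qiqnxqkecd" (len 10), cursors c1@3 c2@6, authorship ..1..2....
After op 5 (delete): buffer="qinxkecd" (len 8), cursors c1@2 c2@4, authorship ........
After op 6 (insert('x')): buffer="qixnxxkecd" (len 10), cursors c1@3 c2@6, authorship ..1..2....
After op 7 (insert('n')): buffer="qixnnxxnkecd" (len 12), cursors c1@4 c2@8, authorship ..11..22....

Answer: 4 8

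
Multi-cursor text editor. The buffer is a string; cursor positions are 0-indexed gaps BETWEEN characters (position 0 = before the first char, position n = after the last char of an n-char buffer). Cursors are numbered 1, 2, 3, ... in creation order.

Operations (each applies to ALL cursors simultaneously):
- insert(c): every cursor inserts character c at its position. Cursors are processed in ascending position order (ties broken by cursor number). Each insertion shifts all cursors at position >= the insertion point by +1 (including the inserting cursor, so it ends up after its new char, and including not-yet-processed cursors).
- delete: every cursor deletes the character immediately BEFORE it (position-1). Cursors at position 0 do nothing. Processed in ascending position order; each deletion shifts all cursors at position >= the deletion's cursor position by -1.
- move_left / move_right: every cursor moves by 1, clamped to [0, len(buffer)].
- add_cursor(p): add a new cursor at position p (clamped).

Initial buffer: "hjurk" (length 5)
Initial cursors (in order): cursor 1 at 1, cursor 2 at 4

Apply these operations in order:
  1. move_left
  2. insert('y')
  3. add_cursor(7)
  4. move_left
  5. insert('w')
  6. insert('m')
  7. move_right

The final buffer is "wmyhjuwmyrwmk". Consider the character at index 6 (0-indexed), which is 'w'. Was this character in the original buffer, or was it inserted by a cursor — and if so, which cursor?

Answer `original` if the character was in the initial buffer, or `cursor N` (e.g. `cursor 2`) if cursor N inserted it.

After op 1 (move_left): buffer="hjurk" (len 5), cursors c1@0 c2@3, authorship .....
After op 2 (insert('y')): buffer="yhjuyrk" (len 7), cursors c1@1 c2@5, authorship 1...2..
After op 3 (add_cursor(7)): buffer="yhjuyrk" (len 7), cursors c1@1 c2@5 c3@7, authorship 1...2..
After op 4 (move_left): buffer="yhjuyrk" (len 7), cursors c1@0 c2@4 c3@6, authorship 1...2..
After op 5 (insert('w')): buffer="wyhjuwyrwk" (len 10), cursors c1@1 c2@6 c3@9, authorship 11...22.3.
After op 6 (insert('m')): buffer="wmyhjuwmyrwmk" (len 13), cursors c1@2 c2@8 c3@12, authorship 111...222.33.
After op 7 (move_right): buffer="wmyhjuwmyrwmk" (len 13), cursors c1@3 c2@9 c3@13, authorship 111...222.33.
Authorship (.=original, N=cursor N): 1 1 1 . . . 2 2 2 . 3 3 .
Index 6: author = 2

Answer: cursor 2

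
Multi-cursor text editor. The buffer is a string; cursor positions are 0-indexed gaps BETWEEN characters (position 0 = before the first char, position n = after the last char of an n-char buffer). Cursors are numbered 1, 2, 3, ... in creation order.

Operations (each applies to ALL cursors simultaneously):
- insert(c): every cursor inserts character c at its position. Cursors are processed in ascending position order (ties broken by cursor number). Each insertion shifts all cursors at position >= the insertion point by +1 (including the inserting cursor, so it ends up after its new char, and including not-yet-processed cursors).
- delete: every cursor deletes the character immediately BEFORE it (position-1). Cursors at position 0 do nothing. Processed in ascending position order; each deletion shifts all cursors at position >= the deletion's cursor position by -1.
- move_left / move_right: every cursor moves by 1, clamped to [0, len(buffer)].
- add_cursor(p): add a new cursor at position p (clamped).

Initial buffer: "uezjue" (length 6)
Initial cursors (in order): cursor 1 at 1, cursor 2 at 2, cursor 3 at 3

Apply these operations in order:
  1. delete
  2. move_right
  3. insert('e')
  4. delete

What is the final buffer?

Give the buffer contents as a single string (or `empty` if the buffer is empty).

Answer: jue

Derivation:
After op 1 (delete): buffer="jue" (len 3), cursors c1@0 c2@0 c3@0, authorship ...
After op 2 (move_right): buffer="jue" (len 3), cursors c1@1 c2@1 c3@1, authorship ...
After op 3 (insert('e')): buffer="jeeeue" (len 6), cursors c1@4 c2@4 c3@4, authorship .123..
After op 4 (delete): buffer="jue" (len 3), cursors c1@1 c2@1 c3@1, authorship ...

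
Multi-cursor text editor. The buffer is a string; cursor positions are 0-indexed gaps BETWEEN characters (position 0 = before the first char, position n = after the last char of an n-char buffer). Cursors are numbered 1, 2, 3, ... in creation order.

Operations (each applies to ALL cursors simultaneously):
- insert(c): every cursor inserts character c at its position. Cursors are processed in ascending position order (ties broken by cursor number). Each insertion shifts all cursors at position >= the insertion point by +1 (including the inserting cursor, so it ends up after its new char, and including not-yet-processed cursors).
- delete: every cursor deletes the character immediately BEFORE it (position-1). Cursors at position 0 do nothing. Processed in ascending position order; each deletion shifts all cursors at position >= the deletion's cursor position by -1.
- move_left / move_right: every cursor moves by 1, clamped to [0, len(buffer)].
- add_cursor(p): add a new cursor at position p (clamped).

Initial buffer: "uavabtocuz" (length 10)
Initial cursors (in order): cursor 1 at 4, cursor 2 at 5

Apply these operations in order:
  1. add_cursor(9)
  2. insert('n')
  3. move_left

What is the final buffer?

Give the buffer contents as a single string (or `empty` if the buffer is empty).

Answer: uavanbntocunz

Derivation:
After op 1 (add_cursor(9)): buffer="uavabtocuz" (len 10), cursors c1@4 c2@5 c3@9, authorship ..........
After op 2 (insert('n')): buffer="uavanbntocunz" (len 13), cursors c1@5 c2@7 c3@12, authorship ....1.2....3.
After op 3 (move_left): buffer="uavanbntocunz" (len 13), cursors c1@4 c2@6 c3@11, authorship ....1.2....3.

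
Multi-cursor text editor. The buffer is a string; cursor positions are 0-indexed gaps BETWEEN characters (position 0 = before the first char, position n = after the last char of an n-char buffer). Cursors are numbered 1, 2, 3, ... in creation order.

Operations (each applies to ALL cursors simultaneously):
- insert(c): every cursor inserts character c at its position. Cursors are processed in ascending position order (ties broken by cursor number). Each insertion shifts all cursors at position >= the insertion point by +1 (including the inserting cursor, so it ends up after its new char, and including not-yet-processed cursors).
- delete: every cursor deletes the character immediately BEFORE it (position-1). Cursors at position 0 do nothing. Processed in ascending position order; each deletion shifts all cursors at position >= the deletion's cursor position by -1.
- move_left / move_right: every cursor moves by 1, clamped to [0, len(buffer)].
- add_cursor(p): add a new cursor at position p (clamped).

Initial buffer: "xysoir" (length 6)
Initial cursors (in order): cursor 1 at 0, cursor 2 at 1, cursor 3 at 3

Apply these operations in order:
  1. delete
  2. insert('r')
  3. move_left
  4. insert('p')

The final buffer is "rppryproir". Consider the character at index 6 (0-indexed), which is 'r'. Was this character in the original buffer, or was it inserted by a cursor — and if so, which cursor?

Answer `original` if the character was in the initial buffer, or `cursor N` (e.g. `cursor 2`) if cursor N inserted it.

Answer: cursor 3

Derivation:
After op 1 (delete): buffer="yoir" (len 4), cursors c1@0 c2@0 c3@1, authorship ....
After op 2 (insert('r')): buffer="rryroir" (len 7), cursors c1@2 c2@2 c3@4, authorship 12.3...
After op 3 (move_left): buffer="rryroir" (len 7), cursors c1@1 c2@1 c3@3, authorship 12.3...
After op 4 (insert('p')): buffer="rppryproir" (len 10), cursors c1@3 c2@3 c3@6, authorship 1122.33...
Authorship (.=original, N=cursor N): 1 1 2 2 . 3 3 . . .
Index 6: author = 3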